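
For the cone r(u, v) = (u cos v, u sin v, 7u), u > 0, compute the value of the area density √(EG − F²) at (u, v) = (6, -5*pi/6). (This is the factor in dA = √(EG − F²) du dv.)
√(EG − F²)|_{(6, -5*pi/6)} = 30*sqrt(2)

E = 50, F = 0, G = u^2, so EG − F² = 50*u^2. Taking the positive square root: √(EG − F²) = 5*sqrt(2)*Abs(u). At (u, v) = (6, -5*pi/6): 30*sqrt(2).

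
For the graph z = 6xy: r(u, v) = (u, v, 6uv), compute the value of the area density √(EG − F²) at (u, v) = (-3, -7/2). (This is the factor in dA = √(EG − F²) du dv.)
√(EG − F²)|_{(-3, -7/2)} = sqrt(766)

E = 36*v^2 + 1, F = 36*u*v, G = 36*u^2 + 1, so EG − F² = 36*u^2 + 36*v^2 + 1. Taking the positive square root: √(EG − F²) = sqrt(36*u^2 + 36*v^2 + 1). At (u, v) = (-3, -7/2): sqrt(766).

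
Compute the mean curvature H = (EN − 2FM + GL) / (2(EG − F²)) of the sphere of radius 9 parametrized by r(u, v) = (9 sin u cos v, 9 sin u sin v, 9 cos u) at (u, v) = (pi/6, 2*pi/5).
H = -1/9

With E = 81, F = 0, G = 81*sin(u)^2, L = -9*sin(u)/Abs(sin(u)), M = 0, N = -9*sin(u)^3/Abs(sin(u)), assemble
  H = (EN − 2FM + GL) / (2(EG − F²)) = -sin(u)/(9*Abs(sin(u))).
At (u, v) = (pi/6, 2*pi/5): H = -1/9.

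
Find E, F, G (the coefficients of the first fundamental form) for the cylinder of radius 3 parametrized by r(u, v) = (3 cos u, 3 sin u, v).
E = 9;  F = 0;  G = 1

Compute partials: r_u = (-3*sin(u), 3*cos(u), 0), r_v = (0, 0, 1). Then
  E = r_u · r_u = 9,
  F = r_u · r_v = 0,
  G = r_v · r_v = 1.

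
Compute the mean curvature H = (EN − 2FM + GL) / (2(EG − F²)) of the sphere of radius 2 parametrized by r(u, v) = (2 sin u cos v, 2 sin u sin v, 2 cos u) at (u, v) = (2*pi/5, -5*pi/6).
H = -1/2

With E = 4, F = 0, G = 4*sin(u)^2, L = -2*sin(u)/Abs(sin(u)), M = 0, N = -2*sin(u)^3/Abs(sin(u)), assemble
  H = (EN − 2FM + GL) / (2(EG − F²)) = -sin(u)/(2*Abs(sin(u))).
At (u, v) = (2*pi/5, -5*pi/6): H = -1/2.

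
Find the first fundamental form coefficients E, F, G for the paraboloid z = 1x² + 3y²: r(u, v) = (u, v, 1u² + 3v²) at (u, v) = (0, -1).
E = 1;  F = 0;  G = 37

Partials: r_u = (1, 0, 2*u), r_v = (0, 1, 6*v). As functions of (u, v):
  E = r_u · r_u = 4*u^2 + 1,
  F = r_u · r_v = 12*u*v,
  G = r_v · r_v = 36*v^2 + 1.
Evaluating at (u, v) = (0, -1): E = 1, F = 0, G = 37.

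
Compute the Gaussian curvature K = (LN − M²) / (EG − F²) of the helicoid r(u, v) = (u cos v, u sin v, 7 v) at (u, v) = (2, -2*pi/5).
K = -49/2809

Coefficients of the first fundamental form: E = 1, F = 0, G = u^2 + 49.
Coefficients of the second fundamental form: L = 0, M = -7/sqrt(u^2 + 49), N = 0.
Assemble K = (LN − M²)/(EG − F²) = -49/(u^2 + 49)^2. At (u, v) = (2, -2*pi/5): K = -49/2809.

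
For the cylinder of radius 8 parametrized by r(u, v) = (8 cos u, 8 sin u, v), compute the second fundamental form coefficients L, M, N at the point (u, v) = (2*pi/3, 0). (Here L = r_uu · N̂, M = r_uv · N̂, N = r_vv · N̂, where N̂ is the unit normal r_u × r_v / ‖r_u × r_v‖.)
L = -8;  M = 0;  N = 0

Compute the unit normal N̂(u, v) = (cos(u), sin(u), 0), and the second partials r_uu, r_uv, r_vv. Take dot products:
  L(u, v) = r_uu · N̂ = -8,
  M(u, v) = r_uv · N̂ = 0,
  N(u, v) = r_vv · N̂ = 0.
Evaluating at (u, v) = (2*pi/3, 0):
  L = -8, M = 0, N = 0.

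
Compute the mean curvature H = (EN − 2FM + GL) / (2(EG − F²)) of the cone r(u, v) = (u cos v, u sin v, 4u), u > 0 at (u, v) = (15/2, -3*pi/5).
H = 4*sqrt(17)/255

With E = 17, F = 0, G = u^2, L = 0, M = 0, N = 4*sqrt(17)*u^2/(17*Abs(u)), assemble
  H = (EN − 2FM + GL) / (2(EG − F²)) = 2*sqrt(17)/(17*Abs(u)).
At (u, v) = (15/2, -3*pi/5): H = 4*sqrt(17)/255.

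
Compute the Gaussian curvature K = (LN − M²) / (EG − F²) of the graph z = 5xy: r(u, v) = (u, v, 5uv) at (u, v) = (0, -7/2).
K = -400/1510441

Coefficients of the first fundamental form: E = 25*v^2 + 1, F = 25*u*v, G = 25*u^2 + 1.
Coefficients of the second fundamental form: L = 0, M = 5/sqrt(25*u^2 + 25*v^2 + 1), N = 0.
Assemble K = (LN − M²)/(EG − F²) = -25/(625*u^4 + 1250*u^2*v^2 + 50*u^2 + 625*v^4 + 50*v^2 + 1). At (u, v) = (0, -7/2): K = -400/1510441.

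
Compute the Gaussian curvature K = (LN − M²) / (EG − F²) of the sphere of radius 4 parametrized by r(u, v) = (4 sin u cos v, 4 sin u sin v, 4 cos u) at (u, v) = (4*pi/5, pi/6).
K = 1/16

Coefficients of the first fundamental form: E = 16, F = 0, G = 16*sin(u)^2.
Coefficients of the second fundamental form: L = -4*sin(u)/Abs(sin(u)), M = 0, N = -4*sin(u)^3/Abs(sin(u)).
Assemble K = (LN − M²)/(EG − F²) = 1/16. At (u, v) = (4*pi/5, pi/6): K = 1/16.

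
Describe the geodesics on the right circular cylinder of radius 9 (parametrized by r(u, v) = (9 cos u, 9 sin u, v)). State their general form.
The cylinder is flat (K = 0) and locally isometric to the plane via the development (u, v) ↦ (9 u, v). Geodesics are the pre-images of straight lines: circles (v constant), vertical lines (u constant), and helices (v = c · u + d) for constants c, d.

A right cylinder has E = 9², F = 0, G = 1, so EG − F² = 9², and L = −9, M = N = 0, giving K = (LN − M²)/(EG − F²) = 0 everywhere. A flat surface is locally isometric to the Euclidean plane via the map (u, v) ↦ (9 u, v). Straight lines in the (x̃, ỹ) plane pull back to: (a) horizontal circles (v = const), (b) vertical generators (u = const), and (c) helices (9 u tan θ = v, i.e. v = c · u + d).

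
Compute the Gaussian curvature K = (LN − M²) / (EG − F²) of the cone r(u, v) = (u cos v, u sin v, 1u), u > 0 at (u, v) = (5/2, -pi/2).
K = 0

Coefficients of the first fundamental form: E = 2, F = 0, G = u^2.
Coefficients of the second fundamental form: L = 0, M = 0, N = sqrt(2)*u^2/(2*Abs(u)).
Assemble K = (LN − M²)/(EG − F²) = 0. At (u, v) = (5/2, -pi/2): K = 0.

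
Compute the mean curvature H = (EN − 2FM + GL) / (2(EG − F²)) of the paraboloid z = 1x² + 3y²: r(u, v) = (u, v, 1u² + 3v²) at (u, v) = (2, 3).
H = 376*sqrt(341)/116281

With E = 4*u^2 + 1, F = 12*u*v, G = 36*v^2 + 1, L = 2/sqrt(4*u^2 + 36*v^2 + 1), M = 0, N = 6/sqrt(4*u^2 + 36*v^2 + 1), assemble
  H = (EN − 2FM + GL) / (2(EG − F²)) = 4*(3*u^2 + 9*v^2 + 1)/(4*u^2 + 36*v^2 + 1)^(3/2).
At (u, v) = (2, 3): H = 376*sqrt(341)/116281.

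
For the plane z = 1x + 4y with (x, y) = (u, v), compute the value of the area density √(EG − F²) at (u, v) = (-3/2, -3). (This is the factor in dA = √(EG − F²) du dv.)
√(EG − F²)|_{(-3/2, -3)} = 3*sqrt(2)

E = 2, F = 4, G = 17, so EG − F² = 18. Taking the positive square root: √(EG − F²) = 3*sqrt(2). At (u, v) = (-3/2, -3): 3*sqrt(2).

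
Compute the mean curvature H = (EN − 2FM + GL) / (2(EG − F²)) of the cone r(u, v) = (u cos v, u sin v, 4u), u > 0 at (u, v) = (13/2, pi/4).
H = 4*sqrt(17)/221

With E = 17, F = 0, G = u^2, L = 0, M = 0, N = 4*sqrt(17)*u^2/(17*Abs(u)), assemble
  H = (EN − 2FM + GL) / (2(EG − F²)) = 2*sqrt(17)/(17*Abs(u)).
At (u, v) = (13/2, pi/4): H = 4*sqrt(17)/221.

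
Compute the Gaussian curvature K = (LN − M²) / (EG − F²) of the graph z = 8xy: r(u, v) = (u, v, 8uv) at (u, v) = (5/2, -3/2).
K = -64/297025

Coefficients of the first fundamental form: E = 64*v^2 + 1, F = 64*u*v, G = 64*u^2 + 1.
Coefficients of the second fundamental form: L = 0, M = 8/sqrt(64*u^2 + 64*v^2 + 1), N = 0.
Assemble K = (LN − M²)/(EG − F²) = -64/(4096*u^4 + 8192*u^2*v^2 + 128*u^2 + 4096*v^4 + 128*v^2 + 1). At (u, v) = (5/2, -3/2): K = -64/297025.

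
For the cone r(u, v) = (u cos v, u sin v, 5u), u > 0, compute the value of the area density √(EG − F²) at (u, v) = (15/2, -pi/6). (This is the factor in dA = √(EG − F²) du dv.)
√(EG − F²)|_{(15/2, -pi/6)} = 15*sqrt(26)/2

E = 26, F = 0, G = u^2, so EG − F² = 26*u^2. Taking the positive square root: √(EG − F²) = sqrt(26)*Abs(u). At (u, v) = (15/2, -pi/6): 15*sqrt(26)/2.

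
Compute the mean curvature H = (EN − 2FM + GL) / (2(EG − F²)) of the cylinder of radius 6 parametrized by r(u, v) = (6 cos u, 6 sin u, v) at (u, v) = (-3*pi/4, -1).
H = -1/12

With E = 36, F = 0, G = 1, L = -6, M = 0, N = 0, assemble
  H = (EN − 2FM + GL) / (2(EG − F²)) = -1/12.
At (u, v) = (-3*pi/4, -1): H = -1/12.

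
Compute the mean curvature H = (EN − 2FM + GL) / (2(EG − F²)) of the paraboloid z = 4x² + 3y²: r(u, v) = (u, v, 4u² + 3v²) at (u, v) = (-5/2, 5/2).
H = 2107*sqrt(626)/391876

With E = 64*u^2 + 1, F = 48*u*v, G = 36*v^2 + 1, L = 8/sqrt(64*u^2 + 36*v^2 + 1), M = 0, N = 6/sqrt(64*u^2 + 36*v^2 + 1), assemble
  H = (EN − 2FM + GL) / (2(EG − F²)) = (192*u^2 + 144*v^2 + 7)/(64*u^2 + 36*v^2 + 1)^(3/2).
At (u, v) = (-5/2, 5/2): H = 2107*sqrt(626)/391876.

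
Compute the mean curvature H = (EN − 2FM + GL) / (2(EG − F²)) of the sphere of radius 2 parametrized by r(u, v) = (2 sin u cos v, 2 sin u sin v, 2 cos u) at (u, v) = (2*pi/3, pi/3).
H = -1/2

With E = 4, F = 0, G = 4*sin(u)^2, L = -2*sin(u)/Abs(sin(u)), M = 0, N = -2*sin(u)^3/Abs(sin(u)), assemble
  H = (EN − 2FM + GL) / (2(EG − F²)) = -sin(u)/(2*Abs(sin(u))).
At (u, v) = (2*pi/3, pi/3): H = -1/2.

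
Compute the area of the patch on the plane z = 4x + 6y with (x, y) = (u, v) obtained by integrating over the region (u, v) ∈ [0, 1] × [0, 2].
Area = 2*sqrt(53)

Area = ∫∫ √(EG − F²) du dv with √(EG − F²) = sqrt(53). Integrating over [0, 1] × [0, 2] gives 2*sqrt(53).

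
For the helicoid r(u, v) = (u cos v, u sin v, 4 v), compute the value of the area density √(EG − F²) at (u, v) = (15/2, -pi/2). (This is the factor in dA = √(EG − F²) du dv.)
√(EG − F²)|_{(15/2, -pi/2)} = 17/2

E = 1, F = 0, G = u^2 + 16, so EG − F² = u^2 + 16. Taking the positive square root: √(EG − F²) = sqrt(u^2 + 16). At (u, v) = (15/2, -pi/2): 17/2.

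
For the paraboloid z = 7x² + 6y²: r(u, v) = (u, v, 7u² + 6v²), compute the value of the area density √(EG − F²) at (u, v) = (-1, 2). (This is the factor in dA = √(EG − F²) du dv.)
√(EG − F²)|_{(-1, 2)} = sqrt(773)

E = 196*u^2 + 1, F = 168*u*v, G = 144*v^2 + 1, so EG − F² = 196*u^2 + 144*v^2 + 1. Taking the positive square root: √(EG − F²) = sqrt(196*u^2 + 144*v^2 + 1). At (u, v) = (-1, 2): sqrt(773).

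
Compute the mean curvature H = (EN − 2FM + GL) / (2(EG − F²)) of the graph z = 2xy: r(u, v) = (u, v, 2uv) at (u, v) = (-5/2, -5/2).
H = -50*sqrt(51)/2601

With E = 4*v^2 + 1, F = 4*u*v, G = 4*u^2 + 1, L = 0, M = 2/sqrt(4*u^2 + 4*v^2 + 1), N = 0, assemble
  H = (EN − 2FM + GL) / (2(EG − F²)) = -8*u*v/(4*u^2 + 4*v^2 + 1)^(3/2).
At (u, v) = (-5/2, -5/2): H = -50*sqrt(51)/2601.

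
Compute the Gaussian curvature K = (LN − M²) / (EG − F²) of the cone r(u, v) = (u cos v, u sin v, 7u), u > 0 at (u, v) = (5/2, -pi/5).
K = 0

Coefficients of the first fundamental form: E = 50, F = 0, G = u^2.
Coefficients of the second fundamental form: L = 0, M = 0, N = 7*sqrt(2)*u^2/(10*Abs(u)).
Assemble K = (LN − M²)/(EG − F²) = 0. At (u, v) = (5/2, -pi/5): K = 0.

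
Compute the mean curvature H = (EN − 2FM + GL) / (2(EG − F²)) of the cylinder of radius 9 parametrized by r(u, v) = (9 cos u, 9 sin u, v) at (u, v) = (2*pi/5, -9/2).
H = -1/18

With E = 81, F = 0, G = 1, L = -9, M = 0, N = 0, assemble
  H = (EN − 2FM + GL) / (2(EG − F²)) = -1/18.
At (u, v) = (2*pi/5, -9/2): H = -1/18.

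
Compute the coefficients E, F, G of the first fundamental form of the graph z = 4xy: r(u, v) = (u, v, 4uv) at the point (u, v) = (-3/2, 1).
E = 17;  F = -24;  G = 37

Partials: r_u = (1, 0, 4*v), r_v = (0, 1, 4*u). As functions of (u, v):
  E = r_u · r_u = 16*v^2 + 1,
  F = r_u · r_v = 16*u*v,
  G = r_v · r_v = 16*u^2 + 1.
Evaluating at (u, v) = (-3/2, 1): E = 17, F = -24, G = 37.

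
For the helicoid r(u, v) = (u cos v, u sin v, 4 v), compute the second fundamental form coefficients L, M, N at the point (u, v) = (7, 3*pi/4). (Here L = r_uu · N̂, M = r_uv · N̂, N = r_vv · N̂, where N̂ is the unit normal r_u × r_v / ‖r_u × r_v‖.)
L = 0;  M = -4*sqrt(65)/65;  N = 0

Compute the unit normal N̂(u, v) = (4*sin(v)/sqrt(u^2 + 16), -4*cos(v)/sqrt(u^2 + 16), u/sqrt(u^2 + 16)), and the second partials r_uu, r_uv, r_vv. Take dot products:
  L(u, v) = r_uu · N̂ = 0,
  M(u, v) = r_uv · N̂ = -4/sqrt(u^2 + 16),
  N(u, v) = r_vv · N̂ = 0.
Evaluating at (u, v) = (7, 3*pi/4):
  L = 0, M = -4*sqrt(65)/65, N = 0.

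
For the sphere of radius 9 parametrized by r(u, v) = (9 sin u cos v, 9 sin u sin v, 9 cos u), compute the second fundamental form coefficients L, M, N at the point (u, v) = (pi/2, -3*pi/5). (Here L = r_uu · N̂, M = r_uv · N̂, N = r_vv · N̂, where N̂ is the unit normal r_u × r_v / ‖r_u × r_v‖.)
L = -9;  M = 0;  N = -9

Compute the unit normal N̂(u, v) = (sin(u)^2*cos(v)/Abs(sin(u)), sin(u)^2*sin(v)/Abs(sin(u)), sin(2*u)/(2*Abs(sin(u)))), and the second partials r_uu, r_uv, r_vv. Take dot products:
  L(u, v) = r_uu · N̂ = -9*sin(u)/Abs(sin(u)),
  M(u, v) = r_uv · N̂ = 0,
  N(u, v) = r_vv · N̂ = -9*sin(u)^3/Abs(sin(u)).
Evaluating at (u, v) = (pi/2, -3*pi/5):
  L = -9, M = 0, N = -9.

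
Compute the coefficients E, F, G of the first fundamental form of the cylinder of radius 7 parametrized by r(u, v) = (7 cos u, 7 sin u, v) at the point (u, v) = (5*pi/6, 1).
E = 49;  F = 0;  G = 1

Partials: r_u = (-7*sin(u), 7*cos(u), 0), r_v = (0, 0, 1). As functions of (u, v):
  E = r_u · r_u = 49,
  F = r_u · r_v = 0,
  G = r_v · r_v = 1.
Evaluating at (u, v) = (5*pi/6, 1): E = 49, F = 0, G = 1.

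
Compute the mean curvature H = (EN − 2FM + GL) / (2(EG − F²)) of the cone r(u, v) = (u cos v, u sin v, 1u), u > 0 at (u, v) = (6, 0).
H = sqrt(2)/24

With E = 2, F = 0, G = u^2, L = 0, M = 0, N = sqrt(2)*u^2/(2*Abs(u)), assemble
  H = (EN − 2FM + GL) / (2(EG − F²)) = sqrt(2)/(4*Abs(u)).
At (u, v) = (6, 0): H = sqrt(2)/24.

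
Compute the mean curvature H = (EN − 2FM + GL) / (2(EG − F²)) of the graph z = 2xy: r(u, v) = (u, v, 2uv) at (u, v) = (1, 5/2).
H = -sqrt(30)/45

With E = 4*v^2 + 1, F = 4*u*v, G = 4*u^2 + 1, L = 0, M = 2/sqrt(4*u^2 + 4*v^2 + 1), N = 0, assemble
  H = (EN − 2FM + GL) / (2(EG − F²)) = -8*u*v/(4*u^2 + 4*v^2 + 1)^(3/2).
At (u, v) = (1, 5/2): H = -sqrt(30)/45.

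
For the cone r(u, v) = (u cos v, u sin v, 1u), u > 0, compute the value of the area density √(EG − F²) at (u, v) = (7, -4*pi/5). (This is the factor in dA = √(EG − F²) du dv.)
√(EG − F²)|_{(7, -4*pi/5)} = 7*sqrt(2)

E = 2, F = 0, G = u^2, so EG − F² = 2*u^2. Taking the positive square root: √(EG − F²) = sqrt(2)*Abs(u). At (u, v) = (7, -4*pi/5): 7*sqrt(2).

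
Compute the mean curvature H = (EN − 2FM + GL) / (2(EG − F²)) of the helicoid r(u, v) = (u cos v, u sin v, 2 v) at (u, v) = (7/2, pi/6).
H = 0

With E = 1, F = 0, G = u^2 + 4, L = 0, M = -2/sqrt(u^2 + 4), N = 0, assemble
  H = (EN − 2FM + GL) / (2(EG − F²)) = 0.
At (u, v) = (7/2, pi/6): H = 0.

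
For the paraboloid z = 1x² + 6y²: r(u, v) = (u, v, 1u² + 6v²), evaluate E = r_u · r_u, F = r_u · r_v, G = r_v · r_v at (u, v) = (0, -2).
E = 1;  F = 0;  G = 577

Partials: r_u = (1, 0, 2*u), r_v = (0, 1, 12*v). As functions of (u, v):
  E = r_u · r_u = 4*u^2 + 1,
  F = r_u · r_v = 24*u*v,
  G = r_v · r_v = 144*v^2 + 1.
Evaluating at (u, v) = (0, -2): E = 1, F = 0, G = 577.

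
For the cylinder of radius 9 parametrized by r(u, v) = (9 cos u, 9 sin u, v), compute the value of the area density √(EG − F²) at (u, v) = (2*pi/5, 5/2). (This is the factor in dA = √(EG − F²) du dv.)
√(EG − F²)|_{(2*pi/5, 5/2)} = 9

E = 81, F = 0, G = 1, so EG − F² = 81. Taking the positive square root: √(EG − F²) = 9. At (u, v) = (2*pi/5, 5/2): 9.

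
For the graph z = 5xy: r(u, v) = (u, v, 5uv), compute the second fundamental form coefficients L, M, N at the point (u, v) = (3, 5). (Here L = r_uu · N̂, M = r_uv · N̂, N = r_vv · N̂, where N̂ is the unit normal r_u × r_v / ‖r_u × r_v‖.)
L = 0;  M = 5*sqrt(851)/851;  N = 0

Compute the unit normal N̂(u, v) = (-5*v/sqrt(25*u^2 + 25*v^2 + 1), -5*u/sqrt(25*u^2 + 25*v^2 + 1), 1/sqrt(25*u^2 + 25*v^2 + 1)), and the second partials r_uu, r_uv, r_vv. Take dot products:
  L(u, v) = r_uu · N̂ = 0,
  M(u, v) = r_uv · N̂ = 5/sqrt(25*u^2 + 25*v^2 + 1),
  N(u, v) = r_vv · N̂ = 0.
Evaluating at (u, v) = (3, 5):
  L = 0, M = 5*sqrt(851)/851, N = 0.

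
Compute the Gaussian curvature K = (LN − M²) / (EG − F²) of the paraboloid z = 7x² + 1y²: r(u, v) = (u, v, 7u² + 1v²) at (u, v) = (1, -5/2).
K = 7/12321

Coefficients of the first fundamental form: E = 196*u^2 + 1, F = 28*u*v, G = 4*v^2 + 1.
Coefficients of the second fundamental form: L = 14/sqrt(196*u^2 + 4*v^2 + 1), M = 0, N = 2/sqrt(196*u^2 + 4*v^2 + 1).
Assemble K = (LN − M²)/(EG − F²) = 28/(38416*u^4 + 1568*u^2*v^2 + 392*u^2 + 16*v^4 + 8*v^2 + 1). At (u, v) = (1, -5/2): K = 7/12321.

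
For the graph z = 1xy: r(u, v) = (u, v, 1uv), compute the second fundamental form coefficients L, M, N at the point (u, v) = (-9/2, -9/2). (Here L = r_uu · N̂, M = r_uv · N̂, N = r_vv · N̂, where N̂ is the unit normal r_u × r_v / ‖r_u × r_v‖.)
L = 0;  M = sqrt(166)/83;  N = 0

Compute the unit normal N̂(u, v) = (-v/sqrt(u^2 + v^2 + 1), -u/sqrt(u^2 + v^2 + 1), 1/sqrt(u^2 + v^2 + 1)), and the second partials r_uu, r_uv, r_vv. Take dot products:
  L(u, v) = r_uu · N̂ = 0,
  M(u, v) = r_uv · N̂ = 1/sqrt(u^2 + v^2 + 1),
  N(u, v) = r_vv · N̂ = 0.
Evaluating at (u, v) = (-9/2, -9/2):
  L = 0, M = sqrt(166)/83, N = 0.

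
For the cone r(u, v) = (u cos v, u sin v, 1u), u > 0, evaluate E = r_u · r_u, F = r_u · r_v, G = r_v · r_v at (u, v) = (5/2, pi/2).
E = 2;  F = 0;  G = 25/4

Partials: r_u = (cos(v), sin(v), 1), r_v = (-u*sin(v), u*cos(v), 0). As functions of (u, v):
  E = r_u · r_u = 2,
  F = r_u · r_v = 0,
  G = r_v · r_v = u^2.
Evaluating at (u, v) = (5/2, pi/2): E = 2, F = 0, G = 25/4.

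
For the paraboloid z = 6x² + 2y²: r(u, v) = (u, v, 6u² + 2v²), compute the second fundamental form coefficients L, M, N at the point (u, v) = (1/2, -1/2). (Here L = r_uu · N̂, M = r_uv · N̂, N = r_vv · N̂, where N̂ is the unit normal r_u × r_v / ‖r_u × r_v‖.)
L = 12*sqrt(41)/41;  M = 0;  N = 4*sqrt(41)/41

Compute the unit normal N̂(u, v) = (-12*u/sqrt(144*u^2 + 16*v^2 + 1), -4*v/sqrt(144*u^2 + 16*v^2 + 1), 1/sqrt(144*u^2 + 16*v^2 + 1)), and the second partials r_uu, r_uv, r_vv. Take dot products:
  L(u, v) = r_uu · N̂ = 12/sqrt(144*u^2 + 16*v^2 + 1),
  M(u, v) = r_uv · N̂ = 0,
  N(u, v) = r_vv · N̂ = 4/sqrt(144*u^2 + 16*v^2 + 1).
Evaluating at (u, v) = (1/2, -1/2):
  L = 12*sqrt(41)/41, M = 0, N = 4*sqrt(41)/41.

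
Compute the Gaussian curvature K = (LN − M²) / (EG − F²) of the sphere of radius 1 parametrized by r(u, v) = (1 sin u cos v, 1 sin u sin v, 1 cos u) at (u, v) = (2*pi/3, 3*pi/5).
K = 1

Coefficients of the first fundamental form: E = 1, F = 0, G = sin(u)^2.
Coefficients of the second fundamental form: L = -sin(u)/Abs(sin(u)), M = 0, N = -sin(u)^3/Abs(sin(u)).
Assemble K = (LN − M²)/(EG − F²) = 1. At (u, v) = (2*pi/3, 3*pi/5): K = 1.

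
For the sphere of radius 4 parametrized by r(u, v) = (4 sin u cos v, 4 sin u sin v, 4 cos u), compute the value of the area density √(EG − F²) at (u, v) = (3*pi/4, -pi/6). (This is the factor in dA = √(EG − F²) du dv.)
√(EG − F²)|_{(3*pi/4, -pi/6)} = 8*sqrt(2)

E = 16, F = 0, G = 16*sin(u)^2, so EG − F² = 256*sin(u)^2. Taking the positive square root: √(EG − F²) = 16*Abs(sin(u)). At (u, v) = (3*pi/4, -pi/6): 8*sqrt(2).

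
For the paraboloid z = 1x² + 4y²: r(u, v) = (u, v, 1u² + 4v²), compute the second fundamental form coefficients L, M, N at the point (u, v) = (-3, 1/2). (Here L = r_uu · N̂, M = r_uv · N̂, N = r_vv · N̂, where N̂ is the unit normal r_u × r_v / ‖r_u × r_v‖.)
L = 2*sqrt(53)/53;  M = 0;  N = 8*sqrt(53)/53

Compute the unit normal N̂(u, v) = (-2*u/sqrt(4*u^2 + 64*v^2 + 1), -8*v/sqrt(4*u^2 + 64*v^2 + 1), 1/sqrt(4*u^2 + 64*v^2 + 1)), and the second partials r_uu, r_uv, r_vv. Take dot products:
  L(u, v) = r_uu · N̂ = 2/sqrt(4*u^2 + 64*v^2 + 1),
  M(u, v) = r_uv · N̂ = 0,
  N(u, v) = r_vv · N̂ = 8/sqrt(4*u^2 + 64*v^2 + 1).
Evaluating at (u, v) = (-3, 1/2):
  L = 2*sqrt(53)/53, M = 0, N = 8*sqrt(53)/53.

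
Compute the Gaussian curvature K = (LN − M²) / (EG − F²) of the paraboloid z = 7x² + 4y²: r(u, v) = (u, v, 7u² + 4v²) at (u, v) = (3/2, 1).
K = 28/64009

Coefficients of the first fundamental form: E = 196*u^2 + 1, F = 112*u*v, G = 64*v^2 + 1.
Coefficients of the second fundamental form: L = 14/sqrt(196*u^2 + 64*v^2 + 1), M = 0, N = 8/sqrt(196*u^2 + 64*v^2 + 1).
Assemble K = (LN − M²)/(EG − F²) = 112/(38416*u^4 + 25088*u^2*v^2 + 392*u^2 + 4096*v^4 + 128*v^2 + 1). At (u, v) = (3/2, 1): K = 28/64009.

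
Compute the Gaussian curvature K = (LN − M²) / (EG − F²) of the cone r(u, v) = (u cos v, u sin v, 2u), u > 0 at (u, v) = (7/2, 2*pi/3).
K = 0

Coefficients of the first fundamental form: E = 5, F = 0, G = u^2.
Coefficients of the second fundamental form: L = 0, M = 0, N = 2*sqrt(5)*u^2/(5*Abs(u)).
Assemble K = (LN − M²)/(EG − F²) = 0. At (u, v) = (7/2, 2*pi/3): K = 0.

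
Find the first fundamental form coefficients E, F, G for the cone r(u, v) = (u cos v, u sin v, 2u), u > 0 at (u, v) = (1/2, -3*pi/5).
E = 5;  F = 0;  G = 1/4

Partials: r_u = (cos(v), sin(v), 2), r_v = (-u*sin(v), u*cos(v), 0). As functions of (u, v):
  E = r_u · r_u = 5,
  F = r_u · r_v = 0,
  G = r_v · r_v = u^2.
Evaluating at (u, v) = (1/2, -3*pi/5): E = 5, F = 0, G = 1/4.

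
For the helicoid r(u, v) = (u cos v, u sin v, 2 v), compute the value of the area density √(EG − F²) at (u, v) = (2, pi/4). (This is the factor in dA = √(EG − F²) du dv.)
√(EG − F²)|_{(2, pi/4)} = 2*sqrt(2)

E = 1, F = 0, G = u^2 + 4, so EG − F² = u^2 + 4. Taking the positive square root: √(EG − F²) = sqrt(u^2 + 4). At (u, v) = (2, pi/4): 2*sqrt(2).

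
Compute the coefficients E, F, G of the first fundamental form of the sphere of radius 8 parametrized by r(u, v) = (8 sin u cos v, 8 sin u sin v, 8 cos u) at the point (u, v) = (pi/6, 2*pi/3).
E = 64;  F = 0;  G = 16

Partials: r_u = (8*cos(u)*cos(v), 8*sin(v)*cos(u), -8*sin(u)), r_v = (-8*sin(u)*sin(v), 8*sin(u)*cos(v), 0). As functions of (u, v):
  E = r_u · r_u = 64,
  F = r_u · r_v = 0,
  G = r_v · r_v = 64*sin(u)^2.
Evaluating at (u, v) = (pi/6, 2*pi/3): E = 64, F = 0, G = 16.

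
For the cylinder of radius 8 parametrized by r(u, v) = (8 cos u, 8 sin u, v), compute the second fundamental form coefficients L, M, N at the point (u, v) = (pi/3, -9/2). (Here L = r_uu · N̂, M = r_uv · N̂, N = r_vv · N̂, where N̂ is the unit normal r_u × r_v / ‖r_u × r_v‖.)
L = -8;  M = 0;  N = 0

Compute the unit normal N̂(u, v) = (cos(u), sin(u), 0), and the second partials r_uu, r_uv, r_vv. Take dot products:
  L(u, v) = r_uu · N̂ = -8,
  M(u, v) = r_uv · N̂ = 0,
  N(u, v) = r_vv · N̂ = 0.
Evaluating at (u, v) = (pi/3, -9/2):
  L = -8, M = 0, N = 0.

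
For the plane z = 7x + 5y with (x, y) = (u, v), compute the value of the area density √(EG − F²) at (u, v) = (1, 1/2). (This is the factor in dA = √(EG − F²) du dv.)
√(EG − F²)|_{(1, 1/2)} = 5*sqrt(3)

E = 50, F = 35, G = 26, so EG − F² = 75. Taking the positive square root: √(EG − F²) = 5*sqrt(3). At (u, v) = (1, 1/2): 5*sqrt(3).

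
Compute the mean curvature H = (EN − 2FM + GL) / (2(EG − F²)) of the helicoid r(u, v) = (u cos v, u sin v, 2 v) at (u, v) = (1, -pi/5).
H = 0

With E = 1, F = 0, G = u^2 + 4, L = 0, M = -2/sqrt(u^2 + 4), N = 0, assemble
  H = (EN − 2FM + GL) / (2(EG − F²)) = 0.
At (u, v) = (1, -pi/5): H = 0.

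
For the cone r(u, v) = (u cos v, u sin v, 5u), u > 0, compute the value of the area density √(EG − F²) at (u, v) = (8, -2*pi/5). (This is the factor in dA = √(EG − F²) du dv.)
√(EG − F²)|_{(8, -2*pi/5)} = 8*sqrt(26)

E = 26, F = 0, G = u^2, so EG − F² = 26*u^2. Taking the positive square root: √(EG − F²) = sqrt(26)*Abs(u). At (u, v) = (8, -2*pi/5): 8*sqrt(26).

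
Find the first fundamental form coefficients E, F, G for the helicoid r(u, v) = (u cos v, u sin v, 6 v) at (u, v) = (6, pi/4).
E = 1;  F = 0;  G = 72

Partials: r_u = (cos(v), sin(v), 0), r_v = (-u*sin(v), u*cos(v), 6). As functions of (u, v):
  E = r_u · r_u = 1,
  F = r_u · r_v = 0,
  G = r_v · r_v = u^2 + 36.
Evaluating at (u, v) = (6, pi/4): E = 1, F = 0, G = 72.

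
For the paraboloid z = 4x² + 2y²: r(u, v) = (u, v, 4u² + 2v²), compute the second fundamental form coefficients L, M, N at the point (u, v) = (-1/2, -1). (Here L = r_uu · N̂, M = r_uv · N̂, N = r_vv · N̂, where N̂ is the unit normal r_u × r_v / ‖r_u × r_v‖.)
L = 8*sqrt(33)/33;  M = 0;  N = 4*sqrt(33)/33

Compute the unit normal N̂(u, v) = (-8*u/sqrt(64*u^2 + 16*v^2 + 1), -4*v/sqrt(64*u^2 + 16*v^2 + 1), 1/sqrt(64*u^2 + 16*v^2 + 1)), and the second partials r_uu, r_uv, r_vv. Take dot products:
  L(u, v) = r_uu · N̂ = 8/sqrt(64*u^2 + 16*v^2 + 1),
  M(u, v) = r_uv · N̂ = 0,
  N(u, v) = r_vv · N̂ = 4/sqrt(64*u^2 + 16*v^2 + 1).
Evaluating at (u, v) = (-1/2, -1):
  L = 8*sqrt(33)/33, M = 0, N = 4*sqrt(33)/33.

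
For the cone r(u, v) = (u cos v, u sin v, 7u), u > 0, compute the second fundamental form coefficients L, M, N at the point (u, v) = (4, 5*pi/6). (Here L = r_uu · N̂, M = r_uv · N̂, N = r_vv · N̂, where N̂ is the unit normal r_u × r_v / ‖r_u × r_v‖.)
L = 0;  M = 0;  N = 14*sqrt(2)/5

Compute the unit normal N̂(u, v) = (-7*sqrt(2)*u*cos(v)/(10*Abs(u)), -7*sqrt(2)*u*sin(v)/(10*Abs(u)), sqrt(2)*u/(10*Abs(u))), and the second partials r_uu, r_uv, r_vv. Take dot products:
  L(u, v) = r_uu · N̂ = 0,
  M(u, v) = r_uv · N̂ = 0,
  N(u, v) = r_vv · N̂ = 7*sqrt(2)*u^2/(10*Abs(u)).
Evaluating at (u, v) = (4, 5*pi/6):
  L = 0, M = 0, N = 14*sqrt(2)/5.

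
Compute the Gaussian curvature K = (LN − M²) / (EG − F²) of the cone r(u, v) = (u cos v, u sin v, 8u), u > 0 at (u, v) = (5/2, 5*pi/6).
K = 0

Coefficients of the first fundamental form: E = 65, F = 0, G = u^2.
Coefficients of the second fundamental form: L = 0, M = 0, N = 8*sqrt(65)*u^2/(65*Abs(u)).
Assemble K = (LN − M²)/(EG − F²) = 0. At (u, v) = (5/2, 5*pi/6): K = 0.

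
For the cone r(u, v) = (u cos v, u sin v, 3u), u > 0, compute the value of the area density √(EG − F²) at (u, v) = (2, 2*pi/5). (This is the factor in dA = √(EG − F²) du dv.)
√(EG − F²)|_{(2, 2*pi/5)} = 2*sqrt(10)

E = 10, F = 0, G = u^2, so EG − F² = 10*u^2. Taking the positive square root: √(EG − F²) = sqrt(10)*Abs(u). At (u, v) = (2, 2*pi/5): 2*sqrt(10).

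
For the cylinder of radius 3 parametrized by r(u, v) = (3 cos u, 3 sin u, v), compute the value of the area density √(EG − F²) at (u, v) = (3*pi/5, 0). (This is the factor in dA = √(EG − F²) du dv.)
√(EG − F²)|_{(3*pi/5, 0)} = 3

E = 9, F = 0, G = 1, so EG − F² = 9. Taking the positive square root: √(EG − F²) = 3. At (u, v) = (3*pi/5, 0): 3.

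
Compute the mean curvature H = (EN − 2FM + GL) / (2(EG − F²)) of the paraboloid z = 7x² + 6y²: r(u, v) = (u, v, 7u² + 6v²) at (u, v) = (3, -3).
H = 19669*sqrt(3061)/9369721

With E = 196*u^2 + 1, F = 168*u*v, G = 144*v^2 + 1, L = 14/sqrt(196*u^2 + 144*v^2 + 1), M = 0, N = 12/sqrt(196*u^2 + 144*v^2 + 1), assemble
  H = (EN − 2FM + GL) / (2(EG − F²)) = (1176*u^2 + 1008*v^2 + 13)/(196*u^2 + 144*v^2 + 1)^(3/2).
At (u, v) = (3, -3): H = 19669*sqrt(3061)/9369721.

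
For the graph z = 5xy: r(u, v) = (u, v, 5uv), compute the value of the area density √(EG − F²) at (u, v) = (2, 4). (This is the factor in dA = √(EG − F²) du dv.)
√(EG − F²)|_{(2, 4)} = sqrt(501)

E = 25*v^2 + 1, F = 25*u*v, G = 25*u^2 + 1, so EG − F² = 25*u^2 + 25*v^2 + 1. Taking the positive square root: √(EG − F²) = sqrt(25*u^2 + 25*v^2 + 1). At (u, v) = (2, 4): sqrt(501).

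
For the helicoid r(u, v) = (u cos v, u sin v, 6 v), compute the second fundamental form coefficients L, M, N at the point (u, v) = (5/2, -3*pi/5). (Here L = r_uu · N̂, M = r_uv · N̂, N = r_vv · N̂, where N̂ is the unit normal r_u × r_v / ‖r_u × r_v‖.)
L = 0;  M = -12/13;  N = 0

Compute the unit normal N̂(u, v) = (6*sin(v)/sqrt(u^2 + 36), -6*cos(v)/sqrt(u^2 + 36), u/sqrt(u^2 + 36)), and the second partials r_uu, r_uv, r_vv. Take dot products:
  L(u, v) = r_uu · N̂ = 0,
  M(u, v) = r_uv · N̂ = -6/sqrt(u^2 + 36),
  N(u, v) = r_vv · N̂ = 0.
Evaluating at (u, v) = (5/2, -3*pi/5):
  L = 0, M = -12/13, N = 0.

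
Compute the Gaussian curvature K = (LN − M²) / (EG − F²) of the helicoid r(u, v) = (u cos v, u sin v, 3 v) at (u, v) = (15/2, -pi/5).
K = -16/7569

Coefficients of the first fundamental form: E = 1, F = 0, G = u^2 + 9.
Coefficients of the second fundamental form: L = 0, M = -3/sqrt(u^2 + 9), N = 0.
Assemble K = (LN − M²)/(EG − F²) = -9/(u^2 + 9)^2. At (u, v) = (15/2, -pi/5): K = -16/7569.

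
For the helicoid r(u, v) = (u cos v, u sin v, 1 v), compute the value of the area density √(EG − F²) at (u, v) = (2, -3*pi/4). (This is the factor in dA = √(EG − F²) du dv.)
√(EG − F²)|_{(2, -3*pi/4)} = sqrt(5)

E = 1, F = 0, G = u^2 + 1, so EG − F² = u^2 + 1. Taking the positive square root: √(EG − F²) = sqrt(u^2 + 1). At (u, v) = (2, -3*pi/4): sqrt(5).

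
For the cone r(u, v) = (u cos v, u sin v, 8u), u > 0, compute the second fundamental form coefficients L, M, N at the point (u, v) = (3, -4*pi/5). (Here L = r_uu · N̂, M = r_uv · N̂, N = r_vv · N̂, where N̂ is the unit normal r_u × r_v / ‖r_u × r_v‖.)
L = 0;  M = 0;  N = 24*sqrt(65)/65

Compute the unit normal N̂(u, v) = (-8*sqrt(65)*u*cos(v)/(65*Abs(u)), -8*sqrt(65)*u*sin(v)/(65*Abs(u)), sqrt(65)*u/(65*Abs(u))), and the second partials r_uu, r_uv, r_vv. Take dot products:
  L(u, v) = r_uu · N̂ = 0,
  M(u, v) = r_uv · N̂ = 0,
  N(u, v) = r_vv · N̂ = 8*sqrt(65)*u^2/(65*Abs(u)).
Evaluating at (u, v) = (3, -4*pi/5):
  L = 0, M = 0, N = 24*sqrt(65)/65.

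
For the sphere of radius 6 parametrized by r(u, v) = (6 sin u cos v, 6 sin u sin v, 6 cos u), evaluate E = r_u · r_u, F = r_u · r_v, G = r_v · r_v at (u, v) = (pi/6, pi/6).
E = 36;  F = 0;  G = 9

Partials: r_u = (6*cos(u)*cos(v), 6*sin(v)*cos(u), -6*sin(u)), r_v = (-6*sin(u)*sin(v), 6*sin(u)*cos(v), 0). As functions of (u, v):
  E = r_u · r_u = 36,
  F = r_u · r_v = 0,
  G = r_v · r_v = 36*sin(u)^2.
Evaluating at (u, v) = (pi/6, pi/6): E = 36, F = 0, G = 9.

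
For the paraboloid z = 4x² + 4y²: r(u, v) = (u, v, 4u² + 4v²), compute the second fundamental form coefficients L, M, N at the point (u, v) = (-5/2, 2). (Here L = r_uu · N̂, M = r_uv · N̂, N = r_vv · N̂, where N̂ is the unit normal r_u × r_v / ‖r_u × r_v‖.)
L = 8*sqrt(73)/219;  M = 0;  N = 8*sqrt(73)/219

Compute the unit normal N̂(u, v) = (-8*u/sqrt(64*u^2 + 64*v^2 + 1), -8*v/sqrt(64*u^2 + 64*v^2 + 1), 1/sqrt(64*u^2 + 64*v^2 + 1)), and the second partials r_uu, r_uv, r_vv. Take dot products:
  L(u, v) = r_uu · N̂ = 8/sqrt(64*u^2 + 64*v^2 + 1),
  M(u, v) = r_uv · N̂ = 0,
  N(u, v) = r_vv · N̂ = 8/sqrt(64*u^2 + 64*v^2 + 1).
Evaluating at (u, v) = (-5/2, 2):
  L = 8*sqrt(73)/219, M = 0, N = 8*sqrt(73)/219.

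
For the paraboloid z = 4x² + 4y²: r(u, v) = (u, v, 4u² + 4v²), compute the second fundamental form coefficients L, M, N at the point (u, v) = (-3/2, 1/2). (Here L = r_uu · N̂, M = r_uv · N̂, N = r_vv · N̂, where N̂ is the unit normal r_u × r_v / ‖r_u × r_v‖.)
L = 8*sqrt(161)/161;  M = 0;  N = 8*sqrt(161)/161

Compute the unit normal N̂(u, v) = (-8*u/sqrt(64*u^2 + 64*v^2 + 1), -8*v/sqrt(64*u^2 + 64*v^2 + 1), 1/sqrt(64*u^2 + 64*v^2 + 1)), and the second partials r_uu, r_uv, r_vv. Take dot products:
  L(u, v) = r_uu · N̂ = 8/sqrt(64*u^2 + 64*v^2 + 1),
  M(u, v) = r_uv · N̂ = 0,
  N(u, v) = r_vv · N̂ = 8/sqrt(64*u^2 + 64*v^2 + 1).
Evaluating at (u, v) = (-3/2, 1/2):
  L = 8*sqrt(161)/161, M = 0, N = 8*sqrt(161)/161.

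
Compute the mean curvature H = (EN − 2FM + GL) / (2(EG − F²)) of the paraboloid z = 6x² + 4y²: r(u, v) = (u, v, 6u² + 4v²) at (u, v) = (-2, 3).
H = 5770*sqrt(1153)/1329409

With E = 144*u^2 + 1, F = 96*u*v, G = 64*v^2 + 1, L = 12/sqrt(144*u^2 + 64*v^2 + 1), M = 0, N = 8/sqrt(144*u^2 + 64*v^2 + 1), assemble
  H = (EN − 2FM + GL) / (2(EG − F²)) = 2*(288*u^2 + 192*v^2 + 5)/(144*u^2 + 64*v^2 + 1)^(3/2).
At (u, v) = (-2, 3): H = 5770*sqrt(1153)/1329409.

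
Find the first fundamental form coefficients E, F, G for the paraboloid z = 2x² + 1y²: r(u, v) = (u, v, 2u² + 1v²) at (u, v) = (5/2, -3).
E = 101;  F = -60;  G = 37

Partials: r_u = (1, 0, 4*u), r_v = (0, 1, 2*v). As functions of (u, v):
  E = r_u · r_u = 16*u^2 + 1,
  F = r_u · r_v = 8*u*v,
  G = r_v · r_v = 4*v^2 + 1.
Evaluating at (u, v) = (5/2, -3): E = 101, F = -60, G = 37.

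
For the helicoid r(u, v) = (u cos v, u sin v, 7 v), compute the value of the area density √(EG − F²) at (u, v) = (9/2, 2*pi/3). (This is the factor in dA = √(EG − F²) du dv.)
√(EG − F²)|_{(9/2, 2*pi/3)} = sqrt(277)/2

E = 1, F = 0, G = u^2 + 49, so EG − F² = u^2 + 49. Taking the positive square root: √(EG − F²) = sqrt(u^2 + 49). At (u, v) = (9/2, 2*pi/3): sqrt(277)/2.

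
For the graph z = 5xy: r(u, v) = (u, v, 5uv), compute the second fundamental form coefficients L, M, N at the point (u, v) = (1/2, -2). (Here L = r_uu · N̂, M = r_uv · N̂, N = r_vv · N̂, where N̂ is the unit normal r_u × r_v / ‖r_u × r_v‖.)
L = 0;  M = 10*sqrt(429)/429;  N = 0

Compute the unit normal N̂(u, v) = (-5*v/sqrt(25*u^2 + 25*v^2 + 1), -5*u/sqrt(25*u^2 + 25*v^2 + 1), 1/sqrt(25*u^2 + 25*v^2 + 1)), and the second partials r_uu, r_uv, r_vv. Take dot products:
  L(u, v) = r_uu · N̂ = 0,
  M(u, v) = r_uv · N̂ = 5/sqrt(25*u^2 + 25*v^2 + 1),
  N(u, v) = r_vv · N̂ = 0.
Evaluating at (u, v) = (1/2, -2):
  L = 0, M = 10*sqrt(429)/429, N = 0.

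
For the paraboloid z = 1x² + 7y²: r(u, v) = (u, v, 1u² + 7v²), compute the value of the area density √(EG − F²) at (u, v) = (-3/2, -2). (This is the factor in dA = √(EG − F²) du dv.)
√(EG − F²)|_{(-3/2, -2)} = sqrt(794)

E = 4*u^2 + 1, F = 28*u*v, G = 196*v^2 + 1, so EG − F² = 4*u^2 + 196*v^2 + 1. Taking the positive square root: √(EG − F²) = sqrt(4*u^2 + 196*v^2 + 1). At (u, v) = (-3/2, -2): sqrt(794).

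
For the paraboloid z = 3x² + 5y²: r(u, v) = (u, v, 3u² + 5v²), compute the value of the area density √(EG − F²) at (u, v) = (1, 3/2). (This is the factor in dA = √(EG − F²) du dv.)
√(EG − F²)|_{(1, 3/2)} = sqrt(262)

E = 36*u^2 + 1, F = 60*u*v, G = 100*v^2 + 1, so EG − F² = 36*u^2 + 100*v^2 + 1. Taking the positive square root: √(EG − F²) = sqrt(36*u^2 + 100*v^2 + 1). At (u, v) = (1, 3/2): sqrt(262).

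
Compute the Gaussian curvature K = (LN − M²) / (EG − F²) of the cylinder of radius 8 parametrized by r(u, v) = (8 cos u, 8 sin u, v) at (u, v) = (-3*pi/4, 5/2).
K = 0

Coefficients of the first fundamental form: E = 64, F = 0, G = 1.
Coefficients of the second fundamental form: L = -8, M = 0, N = 0.
Assemble K = (LN − M²)/(EG − F²) = 0. At (u, v) = (-3*pi/4, 5/2): K = 0.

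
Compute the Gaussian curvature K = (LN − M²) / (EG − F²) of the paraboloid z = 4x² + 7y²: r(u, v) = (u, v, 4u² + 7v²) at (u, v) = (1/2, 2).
K = 112/641601

Coefficients of the first fundamental form: E = 64*u^2 + 1, F = 112*u*v, G = 196*v^2 + 1.
Coefficients of the second fundamental form: L = 8/sqrt(64*u^2 + 196*v^2 + 1), M = 0, N = 14/sqrt(64*u^2 + 196*v^2 + 1).
Assemble K = (LN − M²)/(EG − F²) = 112/(4096*u^4 + 25088*u^2*v^2 + 128*u^2 + 38416*v^4 + 392*v^2 + 1). At (u, v) = (1/2, 2): K = 112/641601.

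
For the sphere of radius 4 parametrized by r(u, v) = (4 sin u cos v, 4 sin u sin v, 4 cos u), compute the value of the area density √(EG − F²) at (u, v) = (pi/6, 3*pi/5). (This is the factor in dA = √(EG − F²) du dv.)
√(EG − F²)|_{(pi/6, 3*pi/5)} = 8

E = 16, F = 0, G = 16*sin(u)^2, so EG − F² = 256*sin(u)^2. Taking the positive square root: √(EG − F²) = 16*Abs(sin(u)). At (u, v) = (pi/6, 3*pi/5): 8.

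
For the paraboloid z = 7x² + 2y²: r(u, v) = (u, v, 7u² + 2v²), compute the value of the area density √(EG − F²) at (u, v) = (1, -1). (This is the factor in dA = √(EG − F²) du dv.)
√(EG − F²)|_{(1, -1)} = sqrt(213)

E = 196*u^2 + 1, F = 56*u*v, G = 16*v^2 + 1, so EG − F² = 196*u^2 + 16*v^2 + 1. Taking the positive square root: √(EG − F²) = sqrt(196*u^2 + 16*v^2 + 1). At (u, v) = (1, -1): sqrt(213).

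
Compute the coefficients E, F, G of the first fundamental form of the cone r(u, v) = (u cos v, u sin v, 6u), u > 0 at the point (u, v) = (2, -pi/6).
E = 37;  F = 0;  G = 4

Partials: r_u = (cos(v), sin(v), 6), r_v = (-u*sin(v), u*cos(v), 0). As functions of (u, v):
  E = r_u · r_u = 37,
  F = r_u · r_v = 0,
  G = r_v · r_v = u^2.
Evaluating at (u, v) = (2, -pi/6): E = 37, F = 0, G = 4.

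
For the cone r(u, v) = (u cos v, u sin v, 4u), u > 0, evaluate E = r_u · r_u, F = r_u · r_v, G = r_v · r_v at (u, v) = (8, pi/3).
E = 17;  F = 0;  G = 64

Partials: r_u = (cos(v), sin(v), 4), r_v = (-u*sin(v), u*cos(v), 0). As functions of (u, v):
  E = r_u · r_u = 17,
  F = r_u · r_v = 0,
  G = r_v · r_v = u^2.
Evaluating at (u, v) = (8, pi/3): E = 17, F = 0, G = 64.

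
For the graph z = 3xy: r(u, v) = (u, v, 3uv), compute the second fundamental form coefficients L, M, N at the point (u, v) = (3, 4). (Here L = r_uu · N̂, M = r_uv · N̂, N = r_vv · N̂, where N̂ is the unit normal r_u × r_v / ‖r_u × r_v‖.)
L = 0;  M = 3*sqrt(226)/226;  N = 0

Compute the unit normal N̂(u, v) = (-3*v/sqrt(9*u^2 + 9*v^2 + 1), -3*u/sqrt(9*u^2 + 9*v^2 + 1), 1/sqrt(9*u^2 + 9*v^2 + 1)), and the second partials r_uu, r_uv, r_vv. Take dot products:
  L(u, v) = r_uu · N̂ = 0,
  M(u, v) = r_uv · N̂ = 3/sqrt(9*u^2 + 9*v^2 + 1),
  N(u, v) = r_vv · N̂ = 0.
Evaluating at (u, v) = (3, 4):
  L = 0, M = 3*sqrt(226)/226, N = 0.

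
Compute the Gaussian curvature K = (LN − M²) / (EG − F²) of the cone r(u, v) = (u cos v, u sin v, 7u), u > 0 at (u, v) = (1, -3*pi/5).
K = 0

Coefficients of the first fundamental form: E = 50, F = 0, G = u^2.
Coefficients of the second fundamental form: L = 0, M = 0, N = 7*sqrt(2)*u^2/(10*Abs(u)).
Assemble K = (LN − M²)/(EG − F²) = 0. At (u, v) = (1, -3*pi/5): K = 0.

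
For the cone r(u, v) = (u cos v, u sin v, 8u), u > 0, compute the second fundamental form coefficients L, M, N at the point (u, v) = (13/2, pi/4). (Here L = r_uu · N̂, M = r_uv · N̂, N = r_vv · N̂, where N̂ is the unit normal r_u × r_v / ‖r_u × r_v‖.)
L = 0;  M = 0;  N = 4*sqrt(65)/5

Compute the unit normal N̂(u, v) = (-8*sqrt(65)*u*cos(v)/(65*Abs(u)), -8*sqrt(65)*u*sin(v)/(65*Abs(u)), sqrt(65)*u/(65*Abs(u))), and the second partials r_uu, r_uv, r_vv. Take dot products:
  L(u, v) = r_uu · N̂ = 0,
  M(u, v) = r_uv · N̂ = 0,
  N(u, v) = r_vv · N̂ = 8*sqrt(65)*u^2/(65*Abs(u)).
Evaluating at (u, v) = (13/2, pi/4):
  L = 0, M = 0, N = 4*sqrt(65)/5.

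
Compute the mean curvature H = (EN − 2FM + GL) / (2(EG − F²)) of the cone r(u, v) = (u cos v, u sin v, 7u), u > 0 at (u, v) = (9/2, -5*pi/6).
H = 7*sqrt(2)/90

With E = 50, F = 0, G = u^2, L = 0, M = 0, N = 7*sqrt(2)*u^2/(10*Abs(u)), assemble
  H = (EN − 2FM + GL) / (2(EG − F²)) = 7*sqrt(2)/(20*Abs(u)).
At (u, v) = (9/2, -5*pi/6): H = 7*sqrt(2)/90.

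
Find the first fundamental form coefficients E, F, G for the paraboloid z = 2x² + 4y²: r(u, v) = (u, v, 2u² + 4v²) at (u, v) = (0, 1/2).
E = 1;  F = 0;  G = 17

Partials: r_u = (1, 0, 4*u), r_v = (0, 1, 8*v). As functions of (u, v):
  E = r_u · r_u = 16*u^2 + 1,
  F = r_u · r_v = 32*u*v,
  G = r_v · r_v = 64*v^2 + 1.
Evaluating at (u, v) = (0, 1/2): E = 1, F = 0, G = 17.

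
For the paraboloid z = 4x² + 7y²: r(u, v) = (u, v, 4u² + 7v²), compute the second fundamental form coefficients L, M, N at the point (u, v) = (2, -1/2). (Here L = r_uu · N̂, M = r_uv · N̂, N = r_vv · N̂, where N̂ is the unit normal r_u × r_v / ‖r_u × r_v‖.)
L = 4*sqrt(34)/51;  M = 0;  N = 7*sqrt(34)/51

Compute the unit normal N̂(u, v) = (-8*u/sqrt(64*u^2 + 196*v^2 + 1), -14*v/sqrt(64*u^2 + 196*v^2 + 1), 1/sqrt(64*u^2 + 196*v^2 + 1)), and the second partials r_uu, r_uv, r_vv. Take dot products:
  L(u, v) = r_uu · N̂ = 8/sqrt(64*u^2 + 196*v^2 + 1),
  M(u, v) = r_uv · N̂ = 0,
  N(u, v) = r_vv · N̂ = 14/sqrt(64*u^2 + 196*v^2 + 1).
Evaluating at (u, v) = (2, -1/2):
  L = 4*sqrt(34)/51, M = 0, N = 7*sqrt(34)/51.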